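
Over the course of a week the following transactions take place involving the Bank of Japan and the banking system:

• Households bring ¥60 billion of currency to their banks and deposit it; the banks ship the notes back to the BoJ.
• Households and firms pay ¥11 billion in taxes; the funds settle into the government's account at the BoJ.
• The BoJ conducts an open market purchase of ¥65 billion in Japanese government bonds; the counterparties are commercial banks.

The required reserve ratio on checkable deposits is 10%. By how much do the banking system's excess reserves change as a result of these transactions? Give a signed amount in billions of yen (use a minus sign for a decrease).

Currency deposit ¥60 billion: reserves +¥60B, deposits +¥60B.
Government account inflow ¥11 billion: reserves −¥11B, deposits −¥11B.
OMO purchase (from banks) ¥65 billion: reserves +¥65B, deposits 0.
Totals: Δreserves = +¥114B, Δdeposits = +¥49B.
Δrequired reserves = 10% × +¥49B = +¥4.9B.
Δexcess reserves = Δreserves − Δrequired = +¥114B − (+¥4.9B) = +¥109.1 billion.

+¥109.1 billion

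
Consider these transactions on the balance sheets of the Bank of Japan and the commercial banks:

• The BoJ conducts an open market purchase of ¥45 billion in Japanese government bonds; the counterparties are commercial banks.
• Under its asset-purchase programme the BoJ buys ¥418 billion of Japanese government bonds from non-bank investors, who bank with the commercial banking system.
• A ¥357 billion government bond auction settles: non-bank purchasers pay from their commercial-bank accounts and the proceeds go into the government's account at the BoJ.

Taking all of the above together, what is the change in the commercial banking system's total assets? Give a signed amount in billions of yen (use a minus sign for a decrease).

+¥61 billion

OMO purchase (from banks) ¥45 billion: just an asset swap on bank balance sheets → 0.
Asset purchase (from non-banks) ¥418 billion: bank balance sheets expand → +¥418B.
Government account inflow ¥357 billion: bank balance sheets shrink → −¥357B.
Net: 0 + 418 − 357 = +¥61 billion.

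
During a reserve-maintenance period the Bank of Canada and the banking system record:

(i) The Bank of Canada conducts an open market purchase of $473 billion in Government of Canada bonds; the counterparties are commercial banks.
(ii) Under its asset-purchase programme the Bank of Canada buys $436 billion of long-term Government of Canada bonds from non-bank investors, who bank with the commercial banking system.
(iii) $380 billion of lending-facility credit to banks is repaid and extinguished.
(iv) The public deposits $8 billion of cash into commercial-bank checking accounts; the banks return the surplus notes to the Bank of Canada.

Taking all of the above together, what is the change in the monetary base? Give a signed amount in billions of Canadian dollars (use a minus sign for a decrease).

+$529 billion

OMO purchase (from banks) $473 billion: Bank of Canada balance sheet expands → +$473B.
Asset purchase (from non-banks) $436 billion: Bank of Canada balance sheet expands → +$436B.
Discount-window repayment $380 billion: Bank of Canada balance sheet contracts → −$380B.
Currency deposit $8 billion: just a shift between currency and reserves — both are base money → 0.
Net: 473 + 436 − 380 + 0 = +$529 billion.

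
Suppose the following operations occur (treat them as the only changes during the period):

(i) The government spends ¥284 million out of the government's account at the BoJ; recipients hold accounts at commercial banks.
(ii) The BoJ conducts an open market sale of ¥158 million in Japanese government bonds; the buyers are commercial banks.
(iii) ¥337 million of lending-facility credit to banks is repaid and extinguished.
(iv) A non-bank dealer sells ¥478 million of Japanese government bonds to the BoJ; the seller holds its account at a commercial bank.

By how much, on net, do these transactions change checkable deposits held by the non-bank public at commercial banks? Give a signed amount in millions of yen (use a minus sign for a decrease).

Government spending ¥284 million: non-bank counterparties' bank balances rise → +¥284M.
OMO sale (to banks) ¥158 million: the counterparty is a bank, so public deposits are unchanged → 0.
Discount-window repayment ¥337 million: the counterparty is a bank, so public deposits are unchanged → 0.
Asset purchase (from non-banks) ¥478 million: non-bank counterparties' bank balances rise → +¥478M.
Net: 284 + 0 + 0 + 478 = +¥762 million.

+¥762 million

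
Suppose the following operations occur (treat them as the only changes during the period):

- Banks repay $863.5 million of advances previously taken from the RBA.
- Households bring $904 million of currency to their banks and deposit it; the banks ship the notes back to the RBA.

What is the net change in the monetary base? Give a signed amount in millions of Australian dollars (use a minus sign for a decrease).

-$863.5 million

RBA balance sheet:
  Assets:      Loans to banks −$863.5M
  Liabilities: Bank reserves +$40.5M, Currency in circulation −$904M
Monetary base = currency + reserves: −$904M + (+$40.5M) = -$863.5 million.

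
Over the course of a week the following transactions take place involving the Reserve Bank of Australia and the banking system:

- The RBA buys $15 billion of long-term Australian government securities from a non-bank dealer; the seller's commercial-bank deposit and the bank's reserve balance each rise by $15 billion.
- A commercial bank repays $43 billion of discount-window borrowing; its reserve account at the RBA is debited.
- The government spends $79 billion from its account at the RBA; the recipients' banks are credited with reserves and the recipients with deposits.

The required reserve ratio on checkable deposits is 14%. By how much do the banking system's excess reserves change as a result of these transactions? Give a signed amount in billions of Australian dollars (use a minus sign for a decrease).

Asset purchase (from non-banks) $15 billion: reserves +$15B, deposits +$15B.
Discount-window repayment $43 billion: reserves −$43B, deposits 0.
Government spending $79 billion: reserves +$79B, deposits +$79B.
Totals: Δreserves = +$51B, Δdeposits = +$94B.
Δrequired reserves = 14% × +$94B = +$13.16B.
Δexcess reserves = Δreserves − Δrequired = +$51B − (+$13.16B) = +$37.84 billion.

+$37.84 billion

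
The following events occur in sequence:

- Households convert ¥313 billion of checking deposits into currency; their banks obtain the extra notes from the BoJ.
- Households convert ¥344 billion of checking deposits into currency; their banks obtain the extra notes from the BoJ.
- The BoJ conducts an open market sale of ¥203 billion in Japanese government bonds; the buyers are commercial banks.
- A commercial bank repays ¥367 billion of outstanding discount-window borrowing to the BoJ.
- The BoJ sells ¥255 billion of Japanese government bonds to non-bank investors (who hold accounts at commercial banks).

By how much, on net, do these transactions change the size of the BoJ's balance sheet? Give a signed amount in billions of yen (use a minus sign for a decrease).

-¥825 billion

BoJ balance sheet:
  Assets:      Securities −¥458B, Loans to banks −¥367B
  Liabilities: Bank reserves −¥1482B, Currency in circulation +¥657B
Commercial banking system:
  Assets:      Reserves at CB −¥1482B, Securities +¥203B
  Liabilities: Checkable deposits −¥912B, Borrowings from CB −¥367B
Change in total BoJ assets = -¥825 billion.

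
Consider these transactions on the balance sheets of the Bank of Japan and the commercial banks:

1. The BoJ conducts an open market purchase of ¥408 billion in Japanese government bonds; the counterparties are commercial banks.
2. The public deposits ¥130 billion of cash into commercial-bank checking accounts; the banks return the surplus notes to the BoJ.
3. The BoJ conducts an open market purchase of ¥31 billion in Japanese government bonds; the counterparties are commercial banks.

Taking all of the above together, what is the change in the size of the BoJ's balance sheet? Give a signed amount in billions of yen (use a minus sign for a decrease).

+¥439 billion

OMO purchase (from banks) ¥408 billion: a BoJ asset is acquired → +¥408B.
Currency deposit ¥130 billion: only the composition of liabilities changes → 0.
OMO purchase (from banks) ¥31 billion: a BoJ asset is acquired → +¥31B.
Net: 408 + 0 + 31 = +¥439 billion.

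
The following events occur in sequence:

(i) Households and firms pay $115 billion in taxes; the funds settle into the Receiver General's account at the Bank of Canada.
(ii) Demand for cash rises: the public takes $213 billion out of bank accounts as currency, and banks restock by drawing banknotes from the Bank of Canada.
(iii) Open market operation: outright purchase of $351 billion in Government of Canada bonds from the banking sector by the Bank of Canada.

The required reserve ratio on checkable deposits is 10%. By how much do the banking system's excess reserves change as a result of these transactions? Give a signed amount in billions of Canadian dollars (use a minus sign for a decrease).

Government account inflow $115 billion: reserves −$115B, deposits −$115B.
Currency withdrawal $213 billion: reserves −$213B, deposits −$213B.
OMO purchase (from banks) $351 billion: reserves +$351B, deposits 0.
Totals: Δreserves = +$23B, Δdeposits = −$328B.
Δrequired reserves = 10% × −$328B = −$32.8B.
Δexcess reserves = Δreserves − Δrequired = +$23B − (−$32.8B) = +$55.8 billion.

+$55.8 billion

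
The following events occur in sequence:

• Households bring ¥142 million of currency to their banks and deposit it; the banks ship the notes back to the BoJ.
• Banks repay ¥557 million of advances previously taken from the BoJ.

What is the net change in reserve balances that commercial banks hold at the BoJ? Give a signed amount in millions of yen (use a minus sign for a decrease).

Currency deposit ¥142 million: returned notes are swapped for reserve credit → +¥142M.
Discount-window repayment ¥557 million: repayment is debited from reserves → −¥557M.
Net: 142 − 557 = -¥415 million.

-¥415 million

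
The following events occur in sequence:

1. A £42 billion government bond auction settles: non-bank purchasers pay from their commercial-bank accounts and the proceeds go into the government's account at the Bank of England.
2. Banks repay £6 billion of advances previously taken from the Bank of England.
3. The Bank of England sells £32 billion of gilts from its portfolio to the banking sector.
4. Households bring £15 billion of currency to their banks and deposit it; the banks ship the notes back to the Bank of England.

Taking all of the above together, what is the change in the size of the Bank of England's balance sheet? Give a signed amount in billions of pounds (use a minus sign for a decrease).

-£38 billion

Bank of England balance sheet:
  Assets:      Securities −£32B, Loans to banks −£6B
  Liabilities: Bank reserves −£65B, Currency in circulation −£15B, Government deposits +£42B
Change in total Bank of England assets = -£38 billion.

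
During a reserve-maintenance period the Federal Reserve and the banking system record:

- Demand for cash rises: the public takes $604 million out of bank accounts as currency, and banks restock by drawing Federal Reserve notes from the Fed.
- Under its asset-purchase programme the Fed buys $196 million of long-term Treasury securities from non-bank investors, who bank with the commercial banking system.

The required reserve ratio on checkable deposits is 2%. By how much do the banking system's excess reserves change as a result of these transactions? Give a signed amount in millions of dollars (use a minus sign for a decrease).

Currency withdrawal $604 million: reserves −$604M, deposits −$604M.
Asset purchase (from non-banks) $196 million: reserves +$196M, deposits +$196M.
Totals: Δreserves = −$408M, Δdeposits = −$408M.
Δrequired reserves = 2% × −$408M = −$8.16M.
Δexcess reserves = Δreserves − Δrequired = −$408M − (−$8.16M) = -$399.84 million.

-$399.84 million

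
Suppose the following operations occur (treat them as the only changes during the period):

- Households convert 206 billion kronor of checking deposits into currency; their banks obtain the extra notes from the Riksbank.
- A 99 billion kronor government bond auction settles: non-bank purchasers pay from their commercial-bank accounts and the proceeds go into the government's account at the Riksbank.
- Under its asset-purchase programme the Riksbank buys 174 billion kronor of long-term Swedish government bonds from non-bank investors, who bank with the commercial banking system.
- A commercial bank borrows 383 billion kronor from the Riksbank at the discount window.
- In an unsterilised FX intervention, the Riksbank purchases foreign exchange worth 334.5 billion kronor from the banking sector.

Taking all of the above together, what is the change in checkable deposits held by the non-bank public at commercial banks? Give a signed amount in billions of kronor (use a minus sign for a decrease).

-131 billion

Riksbank balance sheet:
  Assets:      Securities +174B, Loans to banks +383B, Foreign assets +334.5B
  Liabilities: Bank reserves +586.5B, Currency in circulation +206B, Government deposits +99B
Commercial banking system:
  Assets:      Reserves at CB +586.5B, Foreign assets −334.5B
  Liabilities: Checkable deposits −131B, Borrowings from CB +383B
So the change in checkable deposits held by the non-bank public at commercial banks is -131 billion.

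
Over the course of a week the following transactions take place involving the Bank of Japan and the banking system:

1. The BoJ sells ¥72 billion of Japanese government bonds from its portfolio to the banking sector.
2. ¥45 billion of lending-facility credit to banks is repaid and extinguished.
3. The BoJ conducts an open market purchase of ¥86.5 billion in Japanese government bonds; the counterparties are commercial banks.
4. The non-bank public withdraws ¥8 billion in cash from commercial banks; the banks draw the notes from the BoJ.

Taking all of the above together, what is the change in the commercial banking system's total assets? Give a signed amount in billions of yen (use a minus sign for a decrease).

-¥53 billion

BoJ balance sheet:
  Assets:      Securities +¥14.5B, Loans to banks −¥45B
  Liabilities: Bank reserves −¥38.5B, Currency in circulation +¥8B
Commercial banking system:
  Assets:      Reserves at CB −¥38.5B, Securities −¥14.5B
  Liabilities: Checkable deposits −¥8B, Borrowings from CB −¥45B
Change in total bank assets = -¥53 billion.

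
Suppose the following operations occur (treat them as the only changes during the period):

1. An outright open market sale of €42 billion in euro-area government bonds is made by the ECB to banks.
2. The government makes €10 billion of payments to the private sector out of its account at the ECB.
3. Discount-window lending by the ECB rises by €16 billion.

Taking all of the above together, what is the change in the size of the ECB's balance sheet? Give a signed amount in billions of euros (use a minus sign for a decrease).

ECB balance sheet:
  Assets:      Securities −€42B, Loans to banks +€16B
  Liabilities: Bank reserves −€16B, Government deposits −€10B
Commercial banking system:
  Assets:      Reserves at CB −€16B, Securities +€42B
  Liabilities: Checkable deposits +€10B, Borrowings from CB +€16B
Change in total ECB assets = -€26 billion.

-€26 billion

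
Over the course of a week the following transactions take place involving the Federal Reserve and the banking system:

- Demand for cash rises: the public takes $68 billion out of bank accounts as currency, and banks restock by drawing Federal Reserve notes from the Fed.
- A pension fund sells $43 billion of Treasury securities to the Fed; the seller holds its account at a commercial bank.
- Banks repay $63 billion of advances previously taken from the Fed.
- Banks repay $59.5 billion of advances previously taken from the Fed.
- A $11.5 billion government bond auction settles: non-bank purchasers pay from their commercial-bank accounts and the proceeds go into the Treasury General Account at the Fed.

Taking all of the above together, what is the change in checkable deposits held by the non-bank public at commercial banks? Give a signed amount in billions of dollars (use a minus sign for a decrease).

-$36.5 billion

Fed balance sheet:
  Assets:      Securities +$43B, Loans to banks −$122.5B
  Liabilities: Bank reserves −$159B, Currency in circulation +$68B, Government deposits +$11.5B
Commercial banking system:
  Assets:      Reserves at CB −$159B
  Liabilities: Checkable deposits −$36.5B, Borrowings from CB −$122.5B
So the change in checkable deposits held by the non-bank public at commercial banks is -$36.5 billion.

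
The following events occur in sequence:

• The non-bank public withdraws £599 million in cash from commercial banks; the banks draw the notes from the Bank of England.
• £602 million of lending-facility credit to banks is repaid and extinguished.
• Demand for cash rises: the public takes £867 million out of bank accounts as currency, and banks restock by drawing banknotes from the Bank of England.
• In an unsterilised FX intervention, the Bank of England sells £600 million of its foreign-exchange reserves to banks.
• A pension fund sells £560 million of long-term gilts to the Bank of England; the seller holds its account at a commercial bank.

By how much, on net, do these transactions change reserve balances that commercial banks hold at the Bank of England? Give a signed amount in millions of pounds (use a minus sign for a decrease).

Bank of England balance sheet:
  Assets:      Securities +£560M, Loans to banks −£602M, Foreign assets −£600M
  Liabilities: Bank reserves −£2108M, Currency in circulation +£1466M
So the change in reserve balances that commercial banks hold at the Bank of England is -£2108 million.

-£2108 million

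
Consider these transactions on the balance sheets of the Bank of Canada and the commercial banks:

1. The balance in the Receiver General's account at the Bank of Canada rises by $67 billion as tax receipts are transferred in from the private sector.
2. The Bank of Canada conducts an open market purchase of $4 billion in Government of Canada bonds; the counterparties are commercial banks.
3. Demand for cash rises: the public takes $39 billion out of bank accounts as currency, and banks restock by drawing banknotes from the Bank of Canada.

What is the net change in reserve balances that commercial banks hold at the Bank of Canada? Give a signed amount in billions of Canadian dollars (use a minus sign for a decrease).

-$102 billion

Bank of Canada balance sheet:
  Assets:      Securities +$4B
  Liabilities: Bank reserves −$102B, Currency in circulation +$39B, Government deposits +$67B
Commercial banking system:
  Assets:      Reserves at CB −$102B, Securities −$4B
  Liabilities: Checkable deposits −$106B
So the change in reserve balances that commercial banks hold at the Bank of Canada is -$102 billion.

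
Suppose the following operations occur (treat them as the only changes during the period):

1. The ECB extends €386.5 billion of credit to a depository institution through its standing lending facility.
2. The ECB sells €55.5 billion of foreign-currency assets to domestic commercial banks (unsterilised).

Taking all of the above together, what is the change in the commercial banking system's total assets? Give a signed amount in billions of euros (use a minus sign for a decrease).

Discount-window loan €386.5 billion: bank balance sheets expand → +€386.5B.
FX sale €55.5 billion: just an asset swap on bank balance sheets → 0.
Net: 386.5 + 0 = +€386.5 billion.

+€386.5 billion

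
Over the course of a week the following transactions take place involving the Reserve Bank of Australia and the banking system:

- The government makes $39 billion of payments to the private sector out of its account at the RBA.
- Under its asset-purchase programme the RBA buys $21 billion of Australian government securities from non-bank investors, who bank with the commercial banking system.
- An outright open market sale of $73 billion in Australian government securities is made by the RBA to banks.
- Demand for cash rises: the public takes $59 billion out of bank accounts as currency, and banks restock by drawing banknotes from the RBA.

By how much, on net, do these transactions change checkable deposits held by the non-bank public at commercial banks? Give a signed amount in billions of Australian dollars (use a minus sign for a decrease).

+$1 billion

RBA balance sheet:
  Assets:      Securities −$52B
  Liabilities: Bank reserves −$72B, Currency in circulation +$59B, Government deposits −$39B
Commercial banking system:
  Assets:      Reserves at CB −$72B, Securities +$73B
  Liabilities: Checkable deposits +$1B
So the change in checkable deposits held by the non-bank public at commercial banks is +$1 billion.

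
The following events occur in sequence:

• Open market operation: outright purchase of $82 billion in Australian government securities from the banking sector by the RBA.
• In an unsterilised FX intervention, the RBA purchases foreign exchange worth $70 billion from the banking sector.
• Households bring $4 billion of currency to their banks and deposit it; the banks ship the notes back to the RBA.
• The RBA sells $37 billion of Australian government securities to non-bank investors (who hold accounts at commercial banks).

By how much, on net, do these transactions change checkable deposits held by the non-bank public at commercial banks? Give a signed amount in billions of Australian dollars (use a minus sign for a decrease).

-$33 billion

RBA balance sheet:
  Assets:      Securities +$45B, Foreign assets +$70B
  Liabilities: Bank reserves +$119B, Currency in circulation −$4B
Commercial banking system:
  Assets:      Reserves at CB +$119B, Securities −$82B, Foreign assets −$70B
  Liabilities: Checkable deposits −$33B
So the change in checkable deposits held by the non-bank public at commercial banks is -$33 billion.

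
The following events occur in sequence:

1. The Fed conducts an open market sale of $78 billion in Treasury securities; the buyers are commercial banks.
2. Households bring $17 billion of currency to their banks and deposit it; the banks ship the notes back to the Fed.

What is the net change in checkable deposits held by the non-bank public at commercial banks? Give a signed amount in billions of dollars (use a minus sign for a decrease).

+$17 billion

OMO sale (to banks) $78 billion: the counterparty is a bank, so public deposits are unchanged → 0.
Currency deposit $17 billion: non-bank counterparties' bank balances rise → +$17B.
Net: 0 + 17 = +$17 billion.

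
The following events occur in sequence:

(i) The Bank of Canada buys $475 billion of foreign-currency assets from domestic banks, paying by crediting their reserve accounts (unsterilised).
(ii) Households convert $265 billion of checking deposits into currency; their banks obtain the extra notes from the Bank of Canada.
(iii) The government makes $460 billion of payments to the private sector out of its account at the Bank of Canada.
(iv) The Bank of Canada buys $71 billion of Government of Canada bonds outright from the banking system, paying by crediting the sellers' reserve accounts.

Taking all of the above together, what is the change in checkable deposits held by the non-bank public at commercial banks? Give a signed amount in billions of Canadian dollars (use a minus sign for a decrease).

Bank of Canada balance sheet:
  Assets:      Securities +$71B, Foreign assets +$475B
  Liabilities: Bank reserves +$741B, Currency in circulation +$265B, Government deposits −$460B
Commercial banking system:
  Assets:      Reserves at CB +$741B, Securities −$71B, Foreign assets −$475B
  Liabilities: Checkable deposits +$195B
So the change in checkable deposits held by the non-bank public at commercial banks is +$195 billion.

+$195 billion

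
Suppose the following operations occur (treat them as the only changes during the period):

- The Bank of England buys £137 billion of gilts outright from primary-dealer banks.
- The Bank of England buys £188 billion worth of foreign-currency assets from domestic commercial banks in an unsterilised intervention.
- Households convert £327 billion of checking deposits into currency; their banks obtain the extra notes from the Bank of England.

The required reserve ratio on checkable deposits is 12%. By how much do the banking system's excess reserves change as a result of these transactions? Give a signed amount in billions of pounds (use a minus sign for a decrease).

OMO purchase (from banks) £137 billion: reserves +£137B, deposits 0.
FX purchase £188 billion: reserves +£188B, deposits 0.
Currency withdrawal £327 billion: reserves −£327B, deposits −£327B.
Totals: Δreserves = −£2B, Δdeposits = −£327B.
Δrequired reserves = 12% × −£327B = −£39.24B.
Δexcess reserves = Δreserves − Δrequired = −£2B − (−£39.24B) = +£37.24 billion.

+£37.24 billion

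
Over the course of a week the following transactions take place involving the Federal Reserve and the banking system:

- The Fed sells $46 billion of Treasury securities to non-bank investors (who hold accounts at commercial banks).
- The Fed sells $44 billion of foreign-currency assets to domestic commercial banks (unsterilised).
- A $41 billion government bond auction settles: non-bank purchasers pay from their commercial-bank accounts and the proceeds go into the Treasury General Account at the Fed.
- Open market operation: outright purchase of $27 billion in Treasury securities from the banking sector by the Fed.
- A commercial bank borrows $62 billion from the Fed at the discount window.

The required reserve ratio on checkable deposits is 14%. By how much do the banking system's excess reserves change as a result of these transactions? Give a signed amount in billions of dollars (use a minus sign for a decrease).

-$29.82 billion

Asset sale (to non-banks) $46 billion: reserves −$46B, deposits −$46B.
FX sale $44 billion: reserves −$44B, deposits 0.
Government account inflow $41 billion: reserves −$41B, deposits −$41B.
OMO purchase (from banks) $27 billion: reserves +$27B, deposits 0.
Discount-window loan $62 billion: reserves +$62B, deposits 0.
Totals: Δreserves = −$42B, Δdeposits = −$87B.
Δrequired reserves = 14% × −$87B = −$12.18B.
Δexcess reserves = Δreserves − Δrequired = −$42B − (−$12.18B) = -$29.82 billion.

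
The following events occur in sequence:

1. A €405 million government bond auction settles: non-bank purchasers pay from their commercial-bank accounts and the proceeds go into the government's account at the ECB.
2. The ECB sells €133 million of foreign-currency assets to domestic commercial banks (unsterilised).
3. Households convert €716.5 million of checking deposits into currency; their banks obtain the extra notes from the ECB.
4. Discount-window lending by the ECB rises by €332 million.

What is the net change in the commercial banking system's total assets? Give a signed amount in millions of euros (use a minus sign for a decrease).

-€789.5 million

Government account inflow €405 million: bank balance sheets shrink → −€405M.
FX sale €133 million: just an asset swap on bank balance sheets → 0.
Currency withdrawal €716.5 million: bank balance sheets shrink → −€716.5M.
Discount-window loan €332 million: bank balance sheets expand → +€332M.
Net: −405 + 0 − 716.5 + 332 = -€789.5 million.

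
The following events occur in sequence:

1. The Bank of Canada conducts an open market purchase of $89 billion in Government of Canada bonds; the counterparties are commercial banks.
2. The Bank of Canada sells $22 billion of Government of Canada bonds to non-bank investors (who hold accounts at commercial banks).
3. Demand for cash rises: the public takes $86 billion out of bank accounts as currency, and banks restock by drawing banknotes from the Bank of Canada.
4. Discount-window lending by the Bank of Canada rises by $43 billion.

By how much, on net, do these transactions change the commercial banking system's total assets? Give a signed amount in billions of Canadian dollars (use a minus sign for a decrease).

-$65 billion

Bank of Canada balance sheet:
  Assets:      Securities +$67B, Loans to banks +$43B
  Liabilities: Bank reserves +$24B, Currency in circulation +$86B
Commercial banking system:
  Assets:      Reserves at CB +$24B, Securities −$89B
  Liabilities: Checkable deposits −$108B, Borrowings from CB +$43B
Change in total bank assets = -$65 billion.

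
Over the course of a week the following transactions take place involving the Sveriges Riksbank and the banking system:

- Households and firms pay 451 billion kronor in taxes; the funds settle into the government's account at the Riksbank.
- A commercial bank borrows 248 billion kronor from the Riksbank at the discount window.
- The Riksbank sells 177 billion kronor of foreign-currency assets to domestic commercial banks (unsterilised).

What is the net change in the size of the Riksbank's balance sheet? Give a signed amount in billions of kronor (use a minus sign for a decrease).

+71 billion

Riksbank balance sheet:
  Assets:      Loans to banks +248B, Foreign assets −177B
  Liabilities: Bank reserves −380B, Government deposits +451B
Change in total Riksbank assets = +71 billion.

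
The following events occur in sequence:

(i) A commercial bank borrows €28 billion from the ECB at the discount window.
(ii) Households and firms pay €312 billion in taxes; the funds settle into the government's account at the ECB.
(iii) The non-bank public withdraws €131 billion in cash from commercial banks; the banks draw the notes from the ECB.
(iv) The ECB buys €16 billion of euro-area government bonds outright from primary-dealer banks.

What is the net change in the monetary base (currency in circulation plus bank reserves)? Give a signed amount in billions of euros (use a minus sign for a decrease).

-€268 billion

Discount-window loan €28 billion: ECB balance sheet expands → +€28B.
Government account inflow €312 billion: reserves shift to a non-base liability → −€312B.
Currency withdrawal €131 billion: just a shift between currency and reserves — both are base money → 0.
OMO purchase (from banks) €16 billion: ECB balance sheet expands → +€16B.
Net: 28 − 312 + 0 + 16 = -€268 billion.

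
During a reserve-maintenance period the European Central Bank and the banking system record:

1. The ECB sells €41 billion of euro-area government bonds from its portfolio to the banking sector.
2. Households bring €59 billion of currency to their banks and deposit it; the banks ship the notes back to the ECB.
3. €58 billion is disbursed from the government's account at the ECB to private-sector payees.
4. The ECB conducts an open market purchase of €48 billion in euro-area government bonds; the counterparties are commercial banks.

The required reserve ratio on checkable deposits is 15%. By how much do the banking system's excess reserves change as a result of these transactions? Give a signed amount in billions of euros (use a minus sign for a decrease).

+€106.45 billion

OMO sale (to banks) €41 billion: reserves −€41B, deposits 0.
Currency deposit €59 billion: reserves +€59B, deposits +€59B.
Government spending €58 billion: reserves +€58B, deposits +€58B.
OMO purchase (from banks) €48 billion: reserves +€48B, deposits 0.
Totals: Δreserves = +€124B, Δdeposits = +€117B.
Δrequired reserves = 15% × +€117B = +€17.55B.
Δexcess reserves = Δreserves − Δrequired = +€124B − (+€17.55B) = +€106.45 billion.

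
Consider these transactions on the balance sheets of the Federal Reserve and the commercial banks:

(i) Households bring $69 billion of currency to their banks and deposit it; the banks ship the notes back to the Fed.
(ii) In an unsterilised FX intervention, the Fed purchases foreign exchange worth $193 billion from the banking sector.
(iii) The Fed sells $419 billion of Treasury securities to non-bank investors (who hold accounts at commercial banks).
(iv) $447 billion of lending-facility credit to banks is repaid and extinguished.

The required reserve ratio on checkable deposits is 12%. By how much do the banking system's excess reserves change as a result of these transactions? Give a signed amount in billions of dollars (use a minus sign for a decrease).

-$562 billion

Currency deposit $69 billion: reserves +$69B, deposits +$69B.
FX purchase $193 billion: reserves +$193B, deposits 0.
Asset sale (to non-banks) $419 billion: reserves −$419B, deposits −$419B.
Discount-window repayment $447 billion: reserves −$447B, deposits 0.
Totals: Δreserves = −$604B, Δdeposits = −$350B.
Δrequired reserves = 12% × −$350B = −$42B.
Δexcess reserves = Δreserves − Δrequired = −$604B − (−$42B) = -$562 billion.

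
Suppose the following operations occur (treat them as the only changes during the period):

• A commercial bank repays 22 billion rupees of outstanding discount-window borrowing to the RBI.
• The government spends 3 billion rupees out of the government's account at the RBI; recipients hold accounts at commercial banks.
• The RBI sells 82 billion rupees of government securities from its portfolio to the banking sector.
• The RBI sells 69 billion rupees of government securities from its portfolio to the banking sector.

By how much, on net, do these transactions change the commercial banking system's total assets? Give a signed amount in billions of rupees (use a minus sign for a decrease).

RBI balance sheet:
  Assets:      Securities −151B, Loans to banks −22B
  Liabilities: Bank reserves −170B, Government deposits −3B
Commercial banking system:
  Assets:      Reserves at CB −170B, Securities +151B
  Liabilities: Checkable deposits +3B, Borrowings from CB −22B
Change in total bank assets = -19 billion.

-19 billion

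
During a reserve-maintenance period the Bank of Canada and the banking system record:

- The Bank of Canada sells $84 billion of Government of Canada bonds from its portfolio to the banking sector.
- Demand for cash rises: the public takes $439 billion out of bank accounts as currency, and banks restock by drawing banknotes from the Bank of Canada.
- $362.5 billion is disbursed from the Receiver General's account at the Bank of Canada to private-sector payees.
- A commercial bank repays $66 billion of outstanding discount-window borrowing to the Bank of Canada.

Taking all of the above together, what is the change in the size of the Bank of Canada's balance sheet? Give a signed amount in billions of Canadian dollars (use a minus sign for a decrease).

-$150 billion

OMO sale (to banks) $84 billion: a Bank of Canada asset is shed → −$84B.
Currency withdrawal $439 billion: only the composition of liabilities changes → 0.
Government spending $362.5 billion: only the composition of liabilities changes → 0.
Discount-window repayment $66 billion: a Bank of Canada asset is shed → −$66B.
Net: −84 + 0 + 0 − 66 = -$150 billion.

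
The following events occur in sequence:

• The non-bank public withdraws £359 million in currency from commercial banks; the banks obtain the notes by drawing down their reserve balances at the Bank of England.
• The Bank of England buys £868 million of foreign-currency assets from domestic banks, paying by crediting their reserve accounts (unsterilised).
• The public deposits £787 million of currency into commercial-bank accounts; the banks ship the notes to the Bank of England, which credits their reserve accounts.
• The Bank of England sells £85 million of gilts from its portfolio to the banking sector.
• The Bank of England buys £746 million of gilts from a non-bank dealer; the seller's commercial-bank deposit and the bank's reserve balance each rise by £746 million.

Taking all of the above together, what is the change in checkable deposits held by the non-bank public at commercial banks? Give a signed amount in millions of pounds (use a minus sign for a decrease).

Currency withdrawal £359 million: non-bank counterparties' bank balances fall → −£359M.
FX purchase £868 million: the counterparty is a bank, so public deposits are unchanged → 0.
Currency deposit £787 million: non-bank counterparties' bank balances rise → +£787M.
OMO sale (to banks) £85 million: the counterparty is a bank, so public deposits are unchanged → 0.
Asset purchase (from non-banks) £746 million: non-bank counterparties' bank balances rise → +£746M.
Net: −359 + 0 + 787 + 0 + 746 = +£1174 million.

+£1174 million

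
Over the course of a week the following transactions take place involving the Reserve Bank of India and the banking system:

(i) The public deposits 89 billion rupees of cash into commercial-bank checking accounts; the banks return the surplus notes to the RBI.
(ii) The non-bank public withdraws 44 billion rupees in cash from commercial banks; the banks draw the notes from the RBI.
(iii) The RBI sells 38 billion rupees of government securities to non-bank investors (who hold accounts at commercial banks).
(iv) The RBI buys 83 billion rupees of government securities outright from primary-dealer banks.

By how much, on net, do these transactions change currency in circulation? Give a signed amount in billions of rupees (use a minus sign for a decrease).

-45 billion

Currency deposit 89 billion rupees: notes return to the central bank → −89B.
Currency withdrawal 44 billion rupees: notes leave the central bank → +44B.
Asset sale (to non-banks) 38 billion rupees: no currency enters or leaves circulation → 0.
OMO purchase (from banks) 83 billion rupees: no currency enters or leaves circulation → 0.
Net: −89 + 44 + 0 + 0 = -45 billion.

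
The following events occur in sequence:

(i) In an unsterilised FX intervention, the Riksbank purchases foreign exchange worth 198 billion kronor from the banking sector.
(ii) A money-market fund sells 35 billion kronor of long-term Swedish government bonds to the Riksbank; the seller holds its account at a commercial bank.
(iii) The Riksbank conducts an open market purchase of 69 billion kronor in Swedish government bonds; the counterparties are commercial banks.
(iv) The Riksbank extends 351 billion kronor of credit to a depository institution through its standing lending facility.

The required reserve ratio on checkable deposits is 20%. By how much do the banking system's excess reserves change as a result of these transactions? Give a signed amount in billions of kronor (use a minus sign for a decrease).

+646 billion

FX purchase 198 billion kronor: reserves +198B, deposits 0.
Asset purchase (from non-banks) 35 billion kronor: reserves +35B, deposits +35B.
OMO purchase (from banks) 69 billion kronor: reserves +69B, deposits 0.
Discount-window loan 351 billion kronor: reserves +351B, deposits 0.
Totals: Δreserves = +653B, Δdeposits = +35B.
Δrequired reserves = 20% × +35B = +7B.
Δexcess reserves = Δreserves − Δrequired = +653B − (+7B) = +646 billion.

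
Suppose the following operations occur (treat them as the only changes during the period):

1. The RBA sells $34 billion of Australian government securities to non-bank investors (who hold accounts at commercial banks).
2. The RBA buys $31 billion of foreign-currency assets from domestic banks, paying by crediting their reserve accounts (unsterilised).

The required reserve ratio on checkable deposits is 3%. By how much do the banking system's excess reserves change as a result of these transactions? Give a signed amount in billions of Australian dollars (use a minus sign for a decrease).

-$1.98 billion

Asset sale (to non-banks) $34 billion: reserves −$34B, deposits −$34B.
FX purchase $31 billion: reserves +$31B, deposits 0.
Totals: Δreserves = −$3B, Δdeposits = −$34B.
Δrequired reserves = 3% × −$34B = −$1.02B.
Δexcess reserves = Δreserves − Δrequired = −$3B − (−$1.02B) = -$1.98 billion.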